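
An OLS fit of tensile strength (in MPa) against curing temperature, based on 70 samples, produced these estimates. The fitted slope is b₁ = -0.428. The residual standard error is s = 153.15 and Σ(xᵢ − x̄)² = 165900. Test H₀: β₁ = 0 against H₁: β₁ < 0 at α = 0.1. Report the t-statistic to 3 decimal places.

t = -1.138

SE(b₁) = s/√Sₓₓ = 153.15/√165900 = 0.376005.
t = -0.428 / 0.376005 = -1.138.
df = n − 2 = 68.
One-sided p ≈ 0.1295, which is ≥ 0.1, so fail to reject H₀.
The data do not give significant evidence that the true slope on curing temperature is negative.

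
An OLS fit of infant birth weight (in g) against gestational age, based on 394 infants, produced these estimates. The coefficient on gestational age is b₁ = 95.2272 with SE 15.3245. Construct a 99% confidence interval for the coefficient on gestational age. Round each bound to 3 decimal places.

df = n − 2 = 394 − 2 = 392.
t* = t_{0.005, 392} = 2.588429.
Margin = t* × SE = 2.588429 × 15.3245 = 39.66638.
CI: 95.2272 ± 39.66638 → (55.561, 134.894).
With 99% confidence, each one-unit increase in gestational age is associated with a change of between 55.561 and 134.894 g in infant birth weight.

(55.561, 134.894)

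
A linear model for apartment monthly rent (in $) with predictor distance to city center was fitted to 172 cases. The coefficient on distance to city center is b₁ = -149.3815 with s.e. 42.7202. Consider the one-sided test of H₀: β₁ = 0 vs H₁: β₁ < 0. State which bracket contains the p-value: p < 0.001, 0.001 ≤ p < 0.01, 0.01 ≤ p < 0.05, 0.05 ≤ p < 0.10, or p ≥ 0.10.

t = -149.3815 / 42.7202 = -3.497.
df = n − 2 = 172 − 2 = 170.
One-sided p = P(T_{170} < t) ≈ 0.0003.
So p < 0.001.

p < 0.001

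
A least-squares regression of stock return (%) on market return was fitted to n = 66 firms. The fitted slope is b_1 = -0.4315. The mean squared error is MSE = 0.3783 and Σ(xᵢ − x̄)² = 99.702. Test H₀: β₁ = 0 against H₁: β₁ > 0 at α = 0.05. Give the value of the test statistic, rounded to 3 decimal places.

SE(b_1) = √(MSE/Sₓₓ) = √(0.3783/99.702) = 0.0615979.
t = -0.4315 / 0.0615979 = -7.005.
df = n − 2 = 64.
One-sided p ≈ 1.0000, which is ≥ 0.05, so fail to reject H₀.
The data do not give significant evidence that the true slope on market return is positive.

t = -7.005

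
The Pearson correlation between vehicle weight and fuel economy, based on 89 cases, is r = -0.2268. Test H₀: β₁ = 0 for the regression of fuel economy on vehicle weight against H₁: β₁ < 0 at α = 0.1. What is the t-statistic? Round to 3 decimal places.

t = r·√(n − 2)/√(1 − r²) = -0.2268·√87/√0.948562 = -2.172.
df = n − 2 = 87.
One-sided p ≈ 0.0163, which is < 0.1, so reject H₀.
There is evidence of a linear association between vehicle weight and fuel economy.

t = -2.172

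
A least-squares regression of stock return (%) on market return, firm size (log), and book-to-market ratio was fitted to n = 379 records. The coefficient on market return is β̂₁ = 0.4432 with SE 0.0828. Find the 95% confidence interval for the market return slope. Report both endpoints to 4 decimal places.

(0.2804, 0.6060)

df = n − k − 1 = 379 − 3 − 1 = 375.
t* = t_{0.025, 375} = 1.96631.
Margin = t* × SE = 1.96631 × 0.0828 = 0.162810.
CI: 0.4432 ± 0.162810 → (0.2804, 0.6060).
With 95% confidence, each one-unit increase in market return is associated with a change of between 0.2804 and 0.6060 % in stock return, holding the other predictors fixed.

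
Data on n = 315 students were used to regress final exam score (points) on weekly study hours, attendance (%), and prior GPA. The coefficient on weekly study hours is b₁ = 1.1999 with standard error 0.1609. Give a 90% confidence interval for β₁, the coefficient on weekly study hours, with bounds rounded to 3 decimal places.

(0.934, 1.465)

df = n − k − 1 = 315 − 3 − 1 = 311.
t* = t_{0.05, 311} = 1.649768.
Margin = t* × SE = 1.649768 × 0.1609 = 0.26545.
CI: 1.1999 ± 0.26545 → (0.934, 1.465).
With 90% confidence, each one-unit increase in weekly study hours is associated with a change of between 0.934 and 1.465 points in final exam score, holding the other predictors fixed.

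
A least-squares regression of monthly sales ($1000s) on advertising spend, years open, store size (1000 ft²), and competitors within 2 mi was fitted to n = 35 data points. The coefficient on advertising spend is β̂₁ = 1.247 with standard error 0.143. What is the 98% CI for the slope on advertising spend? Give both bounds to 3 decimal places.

df = n − k − 1 = 35 − 4 − 1 = 30.
t* = t_{0.01, 30} = 2.457262.
Margin = t* × SE = 2.457262 × 0.143 = 0.35139.
CI: 1.247 ± 0.35139 → (0.896, 1.598).
With 98% confidence, each one-unit increase in advertising spend is associated with a change of between 0.896 and 1.598 $1000s in monthly sales, holding the other predictors fixed.

(0.896, 1.598)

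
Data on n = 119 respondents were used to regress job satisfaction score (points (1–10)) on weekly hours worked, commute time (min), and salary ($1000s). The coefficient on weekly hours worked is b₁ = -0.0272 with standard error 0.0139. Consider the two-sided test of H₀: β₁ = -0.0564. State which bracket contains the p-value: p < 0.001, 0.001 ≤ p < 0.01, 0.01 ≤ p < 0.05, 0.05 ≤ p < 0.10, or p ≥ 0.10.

t = (-0.0272 − (-0.0564)) / 0.0139 = 2.101.
df = n − k − 1 = 119 − 3 − 1 = 115.
Two-sided p = 2·P(T_{115} > |t|) ≈ 0.0379.
So 0.01 ≤ p < 0.05.

0.01 ≤ p < 0.05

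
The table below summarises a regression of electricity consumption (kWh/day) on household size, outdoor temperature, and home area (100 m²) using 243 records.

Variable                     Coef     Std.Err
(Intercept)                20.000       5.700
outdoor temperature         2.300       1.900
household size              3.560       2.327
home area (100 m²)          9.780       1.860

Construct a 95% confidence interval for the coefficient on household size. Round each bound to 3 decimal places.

Read off: b = 3.560, SE = 2.327 for household size.
df = n − k − 1 = 243 − 3 − 1 = 239.
t* = t_{0.025, 239} = 1.969939.
Margin = t* × SE = 1.969939 × 2.327 = 4.58405.
CI: 3.560 ± 4.58405 → (-1.024, 8.144).

(-1.024, 8.144)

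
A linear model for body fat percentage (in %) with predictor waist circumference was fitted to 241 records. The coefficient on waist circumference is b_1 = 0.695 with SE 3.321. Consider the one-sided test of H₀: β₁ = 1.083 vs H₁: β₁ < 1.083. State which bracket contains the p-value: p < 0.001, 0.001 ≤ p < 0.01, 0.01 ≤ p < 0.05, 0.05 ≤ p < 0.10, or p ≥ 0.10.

t = (0.695 − 1.083) / 3.321 = -0.117.
df = n − 2 = 241 − 2 = 239.
One-sided p = P(T_{239} < t) ≈ 0.4535.
So p ≥ 0.10.

p ≥ 0.10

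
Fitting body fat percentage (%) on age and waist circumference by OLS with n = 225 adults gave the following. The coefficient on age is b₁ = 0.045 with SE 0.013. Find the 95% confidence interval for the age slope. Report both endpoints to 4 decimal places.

(0.0194, 0.0706)

df = n − k − 1 = 225 − 2 − 1 = 222.
t* = t_{0.025, 222} = 1.970707.
Margin = t* × SE = 1.970707 × 0.013 = 0.025619.
CI: 0.045 ± 0.025619 → (0.0194, 0.0706).
With 95% confidence, each one-unit increase in age is associated with a change of between 0.0194 and 0.0706 % in body fat percentage, holding the other predictors fixed.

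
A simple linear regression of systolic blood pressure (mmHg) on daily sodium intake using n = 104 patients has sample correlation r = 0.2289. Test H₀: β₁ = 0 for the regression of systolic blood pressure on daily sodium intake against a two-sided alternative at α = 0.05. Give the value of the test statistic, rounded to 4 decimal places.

t = 2.3748

t = r·√(n − 2)/√(1 − r²) = 0.2289·√102/√0.947605 = 2.3748.
df = n − 2 = 102.
Two-sided p ≈ 0.0194, which is < 0.05, so reject H₀.
There is evidence of a linear association between daily sodium intake and systolic blood pressure.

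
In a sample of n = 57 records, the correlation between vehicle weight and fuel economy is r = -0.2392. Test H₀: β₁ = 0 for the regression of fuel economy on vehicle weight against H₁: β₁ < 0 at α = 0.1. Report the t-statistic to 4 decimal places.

t = -1.8270

t = r·√(n − 2)/√(1 − r²) = -0.2392·√55/√0.942783 = -1.8270.
df = n − 2 = 55.
One-sided p ≈ 0.0366, which is < 0.1, so reject H₀.
There is evidence of a linear association between vehicle weight and fuel economy.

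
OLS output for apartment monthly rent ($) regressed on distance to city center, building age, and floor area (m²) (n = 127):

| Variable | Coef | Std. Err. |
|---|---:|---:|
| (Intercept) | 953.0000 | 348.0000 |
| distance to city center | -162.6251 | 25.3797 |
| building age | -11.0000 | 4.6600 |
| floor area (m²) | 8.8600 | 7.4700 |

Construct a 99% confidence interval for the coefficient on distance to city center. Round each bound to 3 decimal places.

Read off: b = -162.6251, SE = 25.3797 for distance to city center.
df = n − k − 1 = 127 − 3 − 1 = 123.
t* = t_{0.005, 123} = 2.616392.
Margin = t* × SE = 2.616392 × 25.3797 = 66.40324.
CI: -162.6251 ± 66.40324 → (-229.028, -96.222).

(-229.028, -96.222)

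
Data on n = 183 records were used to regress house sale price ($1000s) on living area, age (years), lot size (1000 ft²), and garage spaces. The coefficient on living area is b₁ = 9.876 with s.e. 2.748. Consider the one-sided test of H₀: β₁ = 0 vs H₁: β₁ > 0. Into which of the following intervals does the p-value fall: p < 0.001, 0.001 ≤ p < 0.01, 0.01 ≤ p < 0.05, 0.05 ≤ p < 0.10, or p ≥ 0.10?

p < 0.001

t = 9.876 / 2.748 = 3.594.
df = n − k − 1 = 183 − 4 − 1 = 178.
One-sided p = P(T_{178} > t) ≈ 0.0002.
So p < 0.001.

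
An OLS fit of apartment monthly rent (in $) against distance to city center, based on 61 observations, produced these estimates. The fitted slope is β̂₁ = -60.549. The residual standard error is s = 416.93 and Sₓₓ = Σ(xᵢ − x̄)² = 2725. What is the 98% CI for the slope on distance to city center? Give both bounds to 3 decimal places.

SE(β̂₁) = s/√Sₓₓ = 416.93/√2725 = 7.98693.
df = n − 2 = 59.
t* = t_{0.01, 59} = 2.391229.
Margin = t* × SE = 2.391229 × 7.98693 = 19.09858.
CI: -60.549 ± 19.09858 → (-79.648, -41.450).
With 98% confidence, each one-unit increase in distance to city center is associated with a change of between -79.648 and -41.450 $ in apartment monthly rent.

(-79.648, -41.450)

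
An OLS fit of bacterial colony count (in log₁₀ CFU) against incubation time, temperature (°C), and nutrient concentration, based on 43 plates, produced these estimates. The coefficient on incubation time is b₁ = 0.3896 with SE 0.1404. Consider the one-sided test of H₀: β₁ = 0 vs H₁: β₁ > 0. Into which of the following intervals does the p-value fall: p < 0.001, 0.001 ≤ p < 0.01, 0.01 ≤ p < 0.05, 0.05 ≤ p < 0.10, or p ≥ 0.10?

t = 0.3896 / 0.1404 = 2.775.
df = n − k − 1 = 43 − 3 − 1 = 39.
One-sided p = P(T_{39} > t) ≈ 0.0042.
So 0.001 ≤ p < 0.01.

0.001 ≤ p < 0.01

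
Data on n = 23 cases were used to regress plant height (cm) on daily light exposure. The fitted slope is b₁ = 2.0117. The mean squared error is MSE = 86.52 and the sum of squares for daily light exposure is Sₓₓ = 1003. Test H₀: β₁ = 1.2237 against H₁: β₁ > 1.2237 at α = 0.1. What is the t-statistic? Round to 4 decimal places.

SE(b₁) = √(MSE/Sₓₓ) = √(86.52/1003) = 0.293703.
t = (2.0117 − 1.2237) / 0.293703 = 2.6830.
df = n − 2 = 21.
One-sided p ≈ 0.0070, which is < 0.1, so reject H₀.
There is evidence that the true slope on daily light exposure exceeds 1.2237 cm per unit.

t = 2.6830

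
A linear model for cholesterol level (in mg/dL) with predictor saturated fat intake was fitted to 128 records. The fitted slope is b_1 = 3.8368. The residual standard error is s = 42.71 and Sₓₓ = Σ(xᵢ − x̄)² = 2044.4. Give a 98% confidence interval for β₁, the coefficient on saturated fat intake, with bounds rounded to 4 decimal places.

SE(b_1) = s/√Sₓₓ = 42.71/√2044.4 = 0.944597.
df = n − 2 = 126.
t* = t_{0.01, 126} = 2.356307.
Margin = t* × SE = 2.356307 × 0.944597 = 2.225761.
CI: 3.8368 ± 2.225761 → (1.6110, 6.0626).
With 98% confidence, each one-unit increase in saturated fat intake is associated with a change of between 1.6110 and 6.0626 mg/dL in cholesterol level.

(1.6110, 6.0626)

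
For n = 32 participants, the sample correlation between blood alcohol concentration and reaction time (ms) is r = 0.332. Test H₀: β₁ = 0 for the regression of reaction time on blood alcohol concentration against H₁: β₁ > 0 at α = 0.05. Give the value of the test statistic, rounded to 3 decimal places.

t = r·√(n − 2)/√(1 − r²) = 0.332·√30/√0.889776 = 1.928.
df = n − 2 = 30.
One-sided p ≈ 0.0317, which is < 0.05, so reject H₀.
There is evidence of a linear association between blood alcohol concentration and reaction time.

t = 1.928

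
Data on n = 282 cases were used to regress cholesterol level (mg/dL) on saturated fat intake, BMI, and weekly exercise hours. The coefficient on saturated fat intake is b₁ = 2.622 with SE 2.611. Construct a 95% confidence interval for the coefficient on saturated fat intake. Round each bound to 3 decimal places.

df = n − k − 1 = 282 − 3 − 1 = 278.
t* = t_{0.025, 278} = 1.968534.
Margin = t* × SE = 1.968534 × 2.611 = 5.13984.
CI: 2.622 ± 5.13984 → (-2.518, 7.762).
With 95% confidence, each one-unit increase in saturated fat intake is associated with a change of between -2.518 and 7.762 mg/dL in cholesterol level, holding the other predictors fixed.

(-2.518, 7.762)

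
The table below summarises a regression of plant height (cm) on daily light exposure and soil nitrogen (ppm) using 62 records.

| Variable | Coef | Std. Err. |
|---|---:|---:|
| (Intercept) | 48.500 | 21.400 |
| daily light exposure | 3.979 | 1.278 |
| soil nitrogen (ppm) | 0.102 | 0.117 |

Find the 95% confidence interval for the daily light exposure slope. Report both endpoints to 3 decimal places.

(1.422, 6.536)

Read off: b = 3.979, SE = 1.278 for daily light exposure.
df = n − k − 1 = 62 − 2 − 1 = 59.
t* = t_{0.025, 59} = 2.000995.
Margin = t* × SE = 2.000995 × 1.278 = 2.55727.
CI: 3.979 ± 2.55727 → (1.422, 6.536).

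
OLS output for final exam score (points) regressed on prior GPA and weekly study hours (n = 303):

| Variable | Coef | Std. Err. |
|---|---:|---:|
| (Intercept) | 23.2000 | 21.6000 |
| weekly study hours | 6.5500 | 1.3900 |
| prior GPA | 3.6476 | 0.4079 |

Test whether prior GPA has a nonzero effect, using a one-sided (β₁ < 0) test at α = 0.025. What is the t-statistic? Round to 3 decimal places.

Read off: b = 3.6476, SE = 0.4079 for prior GPA.
H₀: β₁ = 0 vs H₁: β₁ < 0.
t = 3.6476 / 0.4079 = 8.942.
df = n − k − 1 = 303 − 2 − 1 = 300.
One-sided p ≈ 1.0000, which is ≥ 0.025, so fail to reject H₀.
The data do not give significant evidence that the true slope on prior GPA is negative, holding the other predictors fixed.

t = 8.942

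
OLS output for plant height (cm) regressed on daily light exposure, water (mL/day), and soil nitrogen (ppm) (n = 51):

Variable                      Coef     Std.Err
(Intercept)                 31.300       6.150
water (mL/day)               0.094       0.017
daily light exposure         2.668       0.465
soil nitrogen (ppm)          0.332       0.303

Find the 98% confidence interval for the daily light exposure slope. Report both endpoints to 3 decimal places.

(1.548, 3.788)

Read off: b = 2.668, SE = 0.465 for daily light exposure.
df = n − k − 1 = 51 − 3 − 1 = 47.
t* = t_{0.01, 47} = 2.408345.
Margin = t* × SE = 2.408345 × 0.465 = 1.11988.
CI: 2.668 ± 1.11988 → (1.548, 3.788).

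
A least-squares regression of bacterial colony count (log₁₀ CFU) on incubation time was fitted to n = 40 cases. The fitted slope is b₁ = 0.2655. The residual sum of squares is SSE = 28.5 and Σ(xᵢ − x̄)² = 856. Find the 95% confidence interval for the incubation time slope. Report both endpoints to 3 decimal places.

MSE = SSE/(n − 2) = 28.5/38 = 0.75.
SE(b₁) = √(MSE/Sₓₓ) = √(0.75/856) = 0.0296001.
df = n − 2 = 38.
t* = t_{0.025, 38} = 2.024394.
Margin = t* × SE = 2.024394 × 0.0296001 = 0.05992.
CI: 0.2655 ± 0.05992 → (0.206, 0.325).
With 95% confidence, each one-unit increase in incubation time is associated with a change of between 0.206 and 0.325 log₁₀ CFU in bacterial colony count.

(0.206, 0.325)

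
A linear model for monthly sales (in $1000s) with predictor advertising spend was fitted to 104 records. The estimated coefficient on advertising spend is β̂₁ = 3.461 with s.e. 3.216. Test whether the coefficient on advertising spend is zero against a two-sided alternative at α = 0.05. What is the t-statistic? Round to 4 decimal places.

t = 1.0762

H₀: β₁ = 0 vs H₁: β₁ ≠ 0.
t = (β̂₁ − β₁⁰)/SE = 3.461 / 3.216 = 1.0762.
df = n − 2 = 104 − 2 = 102.
Two-sided p ≈ 0.2844, which is ≥ 0.05, so fail to reject H₀.
The data do not give significant evidence of an association between advertising spend and monthly sales.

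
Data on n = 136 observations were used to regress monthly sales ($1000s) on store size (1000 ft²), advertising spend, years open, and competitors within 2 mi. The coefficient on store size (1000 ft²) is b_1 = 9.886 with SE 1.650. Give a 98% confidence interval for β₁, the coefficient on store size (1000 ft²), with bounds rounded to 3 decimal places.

(6.000, 13.772)

df = n − k − 1 = 136 − 4 − 1 = 131.
t* = t_{0.01, 131} = 2.35515.
Margin = t* × SE = 2.35515 × 1.650 = 3.88600.
CI: 9.886 ± 3.88600 → (6.000, 13.772).
With 98% confidence, each one-unit increase in store size (1000 ft²) is associated with a change of between 6.000 and 13.772 $1000s in monthly sales, holding the other predictors fixed.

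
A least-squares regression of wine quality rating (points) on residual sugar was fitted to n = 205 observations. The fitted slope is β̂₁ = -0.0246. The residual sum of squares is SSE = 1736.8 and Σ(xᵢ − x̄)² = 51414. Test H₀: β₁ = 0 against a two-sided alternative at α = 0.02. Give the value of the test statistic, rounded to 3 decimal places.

MSE = SSE/(n − 2) = 1736.8/203 = 8.55567.
SE(β̂₁) = √(MSE/Sₓₓ) = √(8.55567/51414) = 0.0128999.
t = -0.0246 / 0.0128999 = -1.907.
df = n − 2 = 203.
Two-sided p ≈ 0.0579, which is ≥ 0.02, so fail to reject H₀.
The data do not give significant evidence of an association between residual sugar and wine quality rating.

t = -1.907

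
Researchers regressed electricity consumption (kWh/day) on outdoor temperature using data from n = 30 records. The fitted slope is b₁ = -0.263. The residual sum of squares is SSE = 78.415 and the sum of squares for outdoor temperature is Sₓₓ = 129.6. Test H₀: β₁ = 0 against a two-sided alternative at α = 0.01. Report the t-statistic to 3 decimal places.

MSE = SSE/(n − 2) = 78.415/28 = 2.80054.
SE(b₁) = √(MSE/Sₓₓ) = √(2.80054/129.6) = 0.147.
t = -0.263 / 0.147 = -1.789.
df = n − 2 = 28.
Two-sided p ≈ 0.0844, which is ≥ 0.01, so fail to reject H₀.
The data do not give significant evidence of an association between outdoor temperature and electricity consumption.

t = -1.789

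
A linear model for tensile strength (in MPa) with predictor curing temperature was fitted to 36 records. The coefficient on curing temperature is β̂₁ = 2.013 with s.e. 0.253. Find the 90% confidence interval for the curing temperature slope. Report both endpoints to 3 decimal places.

df = n − 2 = 36 − 2 = 34.
t* = t_{0.05, 34} = 1.690924.
Margin = t* × SE = 1.690924 × 0.253 = 0.42780.
CI: 2.013 ± 0.42780 → (1.585, 2.441).
With 90% confidence, each one-unit increase in curing temperature is associated with a change of between 1.585 and 2.441 MPa in tensile strength.

(1.585, 2.441)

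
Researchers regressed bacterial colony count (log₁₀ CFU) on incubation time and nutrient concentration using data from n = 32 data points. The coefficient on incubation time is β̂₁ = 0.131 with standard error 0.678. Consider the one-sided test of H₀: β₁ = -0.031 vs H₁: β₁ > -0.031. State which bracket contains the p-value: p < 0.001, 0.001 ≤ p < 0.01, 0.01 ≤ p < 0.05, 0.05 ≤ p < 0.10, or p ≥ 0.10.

p ≥ 0.10

t = (0.131 − (-0.031)) / 0.678 = 0.239.
df = n − k − 1 = 32 − 2 − 1 = 29.
One-sided p = P(T_{29} > t) ≈ 0.4064.
So p ≥ 0.10.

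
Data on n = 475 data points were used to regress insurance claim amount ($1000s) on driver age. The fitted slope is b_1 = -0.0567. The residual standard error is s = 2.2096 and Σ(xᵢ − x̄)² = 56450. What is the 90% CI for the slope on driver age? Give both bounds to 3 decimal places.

(-0.072, -0.041)

SE(b_1) = s/√Sₓₓ = 2.2096/√56450 = 0.00929997.
df = n − 2 = 473.
t* = t_{0.05, 473} = 1.648081.
Margin = t* × SE = 1.648081 × 0.00929997 = 0.01533.
CI: -0.0567 ± 0.01533 → (-0.072, -0.041).
With 90% confidence, each one-unit increase in driver age is associated with a change of between -0.072 and -0.041 $1000s in insurance claim amount.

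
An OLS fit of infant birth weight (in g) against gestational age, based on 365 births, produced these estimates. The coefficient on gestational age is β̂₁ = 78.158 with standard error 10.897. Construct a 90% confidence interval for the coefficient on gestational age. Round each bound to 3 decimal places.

df = n − 2 = 365 − 2 = 363.
t* = t_{0.05, 363} = 1.649062.
Margin = t* × SE = 1.649062 × 10.897 = 17.96983.
CI: 78.158 ± 17.96983 → (60.188, 96.128).
With 90% confidence, each one-unit increase in gestational age is associated with a change of between 60.188 and 96.128 g in infant birth weight.

(60.188, 96.128)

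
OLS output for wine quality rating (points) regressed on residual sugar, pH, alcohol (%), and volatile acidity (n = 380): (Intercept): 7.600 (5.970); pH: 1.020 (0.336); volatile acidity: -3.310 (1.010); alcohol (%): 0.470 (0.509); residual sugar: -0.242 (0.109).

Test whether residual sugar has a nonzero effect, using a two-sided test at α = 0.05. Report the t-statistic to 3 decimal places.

Read off: b = -0.242, SE = 0.109 for residual sugar.
H₀: β₁ = 0 vs H₁: β₁ ≠ 0.
t = -0.242 / 0.109 = -2.220.
df = n − k − 1 = 380 − 4 − 1 = 375.
Two-sided p ≈ 0.0270, which is < 0.05, so reject H₀.
There is evidence that residual sugar is associated with wine quality rating, holding the other predictors fixed.

t = -2.220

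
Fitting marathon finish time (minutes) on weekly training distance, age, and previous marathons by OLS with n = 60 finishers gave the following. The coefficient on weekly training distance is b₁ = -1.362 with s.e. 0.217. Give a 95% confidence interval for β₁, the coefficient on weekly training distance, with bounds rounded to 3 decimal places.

(-1.797, -0.927)

df = n − k − 1 = 60 − 3 − 1 = 56.
t* = t_{0.025, 56} = 2.003241.
Margin = t* × SE = 2.003241 × 0.217 = 0.43470.
CI: -1.362 ± 0.43470 → (-1.797, -0.927).
With 95% confidence, each one-unit increase in weekly training distance is associated with a change of between -1.797 and -0.927 minutes in marathon finish time, holding the other predictors fixed.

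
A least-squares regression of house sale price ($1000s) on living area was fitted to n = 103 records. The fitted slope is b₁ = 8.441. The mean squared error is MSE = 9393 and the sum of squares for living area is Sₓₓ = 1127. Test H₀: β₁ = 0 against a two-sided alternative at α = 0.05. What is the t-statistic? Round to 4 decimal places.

SE(b₁) = √(MSE/Sₓₓ) = √(9393/1127) = 2.88696.
t = 8.441 / 2.88696 = 2.9238.
df = n − 2 = 101.
Two-sided p ≈ 0.0043, which is < 0.05, so reject H₀.
There is evidence that living area is associated with house sale price.

t = 2.9238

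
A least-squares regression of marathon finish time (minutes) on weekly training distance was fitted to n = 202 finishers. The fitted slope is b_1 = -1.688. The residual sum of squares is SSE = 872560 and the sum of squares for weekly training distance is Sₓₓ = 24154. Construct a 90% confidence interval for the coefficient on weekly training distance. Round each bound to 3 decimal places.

(-2.390, -0.986)

MSE = SSE/(n − 2) = 872560/200 = 4362.8.
SE(b_1) = √(MSE/Sₓₓ) = √(4362.8/24154) = 0.424999.
df = n − 2 = 200.
t* = t_{0.05, 200} = 1.652508.
Margin = t* × SE = 1.652508 × 0.424999 = 0.70231.
CI: -1.688 ± 0.70231 → (-2.390, -0.986).
With 90% confidence, each one-unit increase in weekly training distance is associated with a change of between -2.390 and -0.986 minutes in marathon finish time.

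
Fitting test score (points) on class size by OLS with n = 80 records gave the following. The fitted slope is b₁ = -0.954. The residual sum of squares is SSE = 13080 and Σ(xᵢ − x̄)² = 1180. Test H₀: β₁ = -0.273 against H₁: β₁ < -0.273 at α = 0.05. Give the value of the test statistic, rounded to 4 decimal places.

t = -1.8065

MSE = SSE/(n − 2) = 13080/78 = 167.692.
SE(b₁) = √(MSE/Sₓₓ) = √(167.692/1180) = 0.376978.
t = (-0.954 − (-0.273)) / 0.376978 = -1.8065.
df = n − 2 = 78.
One-sided p ≈ 0.0374, which is < 0.05, so reject H₀.
There is evidence that the true slope on class size is below -0.273 points per unit.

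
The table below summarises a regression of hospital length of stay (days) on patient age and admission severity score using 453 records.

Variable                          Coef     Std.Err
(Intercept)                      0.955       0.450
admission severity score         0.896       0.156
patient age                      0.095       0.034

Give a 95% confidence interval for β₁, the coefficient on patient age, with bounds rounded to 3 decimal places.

Read off: b = 0.095, SE = 0.034 for patient age.
df = n − k − 1 = 453 − 2 − 1 = 450.
t* = t_{0.025, 450} = 1.96525.
Margin = t* × SE = 1.96525 × 0.034 = 0.06682.
CI: 0.095 ± 0.06682 → (0.028, 0.162).

(0.028, 0.162)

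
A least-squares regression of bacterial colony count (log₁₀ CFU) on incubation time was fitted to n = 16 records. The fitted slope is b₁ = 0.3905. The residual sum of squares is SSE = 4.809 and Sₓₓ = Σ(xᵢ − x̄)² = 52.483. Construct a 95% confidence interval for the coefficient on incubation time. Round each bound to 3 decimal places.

(0.217, 0.564)

MSE = SSE/(n − 2) = 4.809/14 = 0.3435.
SE(b₁) = √(MSE/Sₓₓ) = √(0.3435/52.483) = 0.080901.
df = n − 2 = 14.
t* = t_{0.025, 14} = 2.144787.
Margin = t* × SE = 2.144787 × 0.080901 = 0.17352.
CI: 0.3905 ± 0.17352 → (0.217, 0.564).
With 95% confidence, each one-unit increase in incubation time is associated with a change of between 0.217 and 0.564 log₁₀ CFU in bacterial colony count.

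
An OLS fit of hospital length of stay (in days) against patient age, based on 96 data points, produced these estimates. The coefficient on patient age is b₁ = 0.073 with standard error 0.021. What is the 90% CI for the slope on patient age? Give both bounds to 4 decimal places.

(0.0381, 0.1079)

df = n − 2 = 96 − 2 = 94.
t* = t_{0.05, 94} = 1.661226.
Margin = t* × SE = 1.661226 × 0.021 = 0.034886.
CI: 0.073 ± 0.034886 → (0.0381, 0.1079).
With 90% confidence, each one-unit increase in patient age is associated with a change of between 0.0381 and 0.1079 days in hospital length of stay.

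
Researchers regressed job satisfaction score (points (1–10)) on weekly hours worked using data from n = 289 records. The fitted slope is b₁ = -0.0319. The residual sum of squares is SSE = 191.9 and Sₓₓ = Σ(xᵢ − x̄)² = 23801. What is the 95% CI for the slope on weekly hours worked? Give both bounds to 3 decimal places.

(-0.042, -0.021)

MSE = SSE/(n − 2) = 191.9/287 = 0.668641.
SE(b₁) = √(MSE/Sₓₓ) = √(0.668641/23801) = 0.00530028.
df = n − 2 = 287.
t* = t_{0.025, 287} = 1.968264.
Margin = t* × SE = 1.968264 × 0.00530028 = 0.01043.
CI: -0.0319 ± 0.01043 → (-0.042, -0.021).
With 95% confidence, each one-unit increase in weekly hours worked is associated with a change of between -0.042 and -0.021 points (1–10) in job satisfaction score.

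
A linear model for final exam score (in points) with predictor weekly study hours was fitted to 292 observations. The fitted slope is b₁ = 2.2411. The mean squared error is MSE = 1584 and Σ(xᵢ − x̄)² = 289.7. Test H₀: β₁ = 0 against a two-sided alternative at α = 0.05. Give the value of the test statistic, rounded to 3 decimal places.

SE(b₁) = √(MSE/Sₓₓ) = √(1584/289.7) = 2.33832.
t = 2.2411 / 2.33832 = 0.958.
df = n − 2 = 290.
Two-sided p ≈ 0.3386, which is ≥ 0.05, so fail to reject H₀.
The data do not give significant evidence of an association between weekly study hours and final exam score.

t = 0.958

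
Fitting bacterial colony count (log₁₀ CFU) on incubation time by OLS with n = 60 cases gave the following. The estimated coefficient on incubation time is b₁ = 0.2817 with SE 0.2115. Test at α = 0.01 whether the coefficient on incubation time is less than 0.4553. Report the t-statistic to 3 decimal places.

H₀: β₁ = 0.4553 vs H₁: β₁ < 0.4553.
t = (b₁ − β₁⁰)/SE = (0.2817 − 0.4553) / 0.2115 = -0.821.
df = n − 2 = 60 − 2 = 58.
One-sided p ≈ 0.2076, which is ≥ 0.01, so fail to reject H₀.
The data do not give significant evidence that the true slope on incubation time is below 0.4553 log₁₀ CFU per unit.

t = -0.821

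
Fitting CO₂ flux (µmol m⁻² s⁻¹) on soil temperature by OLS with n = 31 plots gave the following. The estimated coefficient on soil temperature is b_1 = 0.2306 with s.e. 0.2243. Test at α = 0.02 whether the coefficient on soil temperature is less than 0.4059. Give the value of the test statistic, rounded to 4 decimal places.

H₀: β₁ = 0.4059 vs H₁: β₁ < 0.4059.
t = (b_1 − β₁⁰)/SE = (0.2306 − 0.4059) / 0.2243 = -0.7815.
df = n − 2 = 31 − 2 = 29.
One-sided p ≈ 0.2204, which is ≥ 0.02, so fail to reject H₀.
The data do not give significant evidence that the true slope on soil temperature is below 0.4059 µmol m⁻² s⁻¹ per unit.

t = -0.7815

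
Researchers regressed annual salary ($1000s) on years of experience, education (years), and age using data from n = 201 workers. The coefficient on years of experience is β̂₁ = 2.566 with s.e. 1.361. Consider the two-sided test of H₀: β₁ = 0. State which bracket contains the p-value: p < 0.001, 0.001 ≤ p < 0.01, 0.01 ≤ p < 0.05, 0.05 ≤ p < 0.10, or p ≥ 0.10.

0.05 ≤ p < 0.10

t = 2.566 / 1.361 = 1.885.
df = n − k − 1 = 201 − 3 − 1 = 197.
Two-sided p = 2·P(T_{197} > |t|) ≈ 0.0609.
So 0.05 ≤ p < 0.10.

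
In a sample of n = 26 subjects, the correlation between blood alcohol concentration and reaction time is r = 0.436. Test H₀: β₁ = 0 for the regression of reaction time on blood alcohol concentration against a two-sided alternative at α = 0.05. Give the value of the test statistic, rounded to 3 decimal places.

t = 2.373

t = r·√(n − 2)/√(1 − r²) = 0.436·√24/√0.809904 = 2.373.
df = n − 2 = 24.
Two-sided p ≈ 0.0260, which is < 0.05, so reject H₀.
There is evidence of a linear association between blood alcohol concentration and reaction time.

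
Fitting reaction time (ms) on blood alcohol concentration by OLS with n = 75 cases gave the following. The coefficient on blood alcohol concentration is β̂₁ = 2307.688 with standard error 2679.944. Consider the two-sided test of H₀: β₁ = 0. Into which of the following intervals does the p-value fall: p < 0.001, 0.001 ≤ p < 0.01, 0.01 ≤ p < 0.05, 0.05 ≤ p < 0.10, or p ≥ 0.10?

p ≥ 0.10

t = 2307.688 / 2679.944 = 0.861.
df = n − 2 = 75 − 2 = 73.
Two-sided p = 2·P(T_{73} > |t|) ≈ 0.3920.
So p ≥ 0.10.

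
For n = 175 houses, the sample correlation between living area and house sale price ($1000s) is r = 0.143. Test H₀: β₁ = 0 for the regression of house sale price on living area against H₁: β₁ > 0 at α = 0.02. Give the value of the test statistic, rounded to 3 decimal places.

t = 1.900

t = r·√(n − 2)/√(1 − r²) = 0.143·√173/√0.979551 = 1.900.
df = n − 2 = 173.
One-sided p ≈ 0.0295, which is ≥ 0.02, so fail to reject H₀.
The data do not give significant evidence of a linear association between living area and house sale price.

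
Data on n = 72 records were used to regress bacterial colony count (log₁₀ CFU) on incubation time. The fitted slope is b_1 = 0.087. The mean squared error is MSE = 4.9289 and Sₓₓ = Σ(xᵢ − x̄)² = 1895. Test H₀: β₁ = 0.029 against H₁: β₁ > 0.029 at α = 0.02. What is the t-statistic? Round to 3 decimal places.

t = 1.137

SE(b_1) = √(MSE/Sₓₓ) = √(4.9289/1895) = 0.051.
t = (0.087 − 0.029) / 0.051 = 1.137.
df = n − 2 = 70.
One-sided p ≈ 0.1297, which is ≥ 0.02, so fail to reject H₀.
The data do not give significant evidence that the true slope on incubation time exceeds 0.029 log₁₀ CFU per unit.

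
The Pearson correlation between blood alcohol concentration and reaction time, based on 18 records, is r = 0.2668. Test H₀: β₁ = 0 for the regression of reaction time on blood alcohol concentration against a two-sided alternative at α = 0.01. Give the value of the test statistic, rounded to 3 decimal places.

t = 1.107

t = r·√(n − 2)/√(1 − r²) = 0.2668·√16/√0.928818 = 1.107.
df = n − 2 = 16.
Two-sided p ≈ 0.2845, which is ≥ 0.01, so fail to reject H₀.
The data do not give significant evidence of a linear association between blood alcohol concentration and reaction time.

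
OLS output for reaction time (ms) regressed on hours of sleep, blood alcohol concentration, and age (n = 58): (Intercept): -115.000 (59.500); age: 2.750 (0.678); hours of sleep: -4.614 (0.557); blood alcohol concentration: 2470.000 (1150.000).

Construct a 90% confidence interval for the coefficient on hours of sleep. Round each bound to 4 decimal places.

Read off: b = -4.614, SE = 0.557 for hours of sleep.
df = n − k − 1 = 58 − 3 − 1 = 54.
t* = t_{0.05, 54} = 1.673565.
Margin = t* × SE = 1.673565 × 0.557 = 0.932176.
CI: -4.614 ± 0.932176 → (-5.5462, -3.6818).

(-5.5462, -3.6818)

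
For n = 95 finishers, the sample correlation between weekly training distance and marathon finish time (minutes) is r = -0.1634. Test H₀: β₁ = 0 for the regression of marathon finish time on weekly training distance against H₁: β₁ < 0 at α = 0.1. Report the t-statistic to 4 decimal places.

t = -1.5972

t = r·√(n − 2)/√(1 − r²) = -0.1634·√93/√0.9733 = -1.5972.
df = n − 2 = 93.
One-sided p ≈ 0.0568, which is < 0.1, so reject H₀.
There is evidence of a linear association between weekly training distance and marathon finish time.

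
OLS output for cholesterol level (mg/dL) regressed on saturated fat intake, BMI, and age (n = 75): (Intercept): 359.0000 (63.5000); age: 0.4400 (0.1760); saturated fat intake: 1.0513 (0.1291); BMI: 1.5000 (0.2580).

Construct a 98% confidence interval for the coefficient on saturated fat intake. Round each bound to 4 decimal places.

(0.7440, 1.3586)

Read off: b = 1.0513, SE = 0.1291 for saturated fat intake.
df = n − k − 1 = 75 − 3 − 1 = 71.
t* = t_{0.01, 71} = 2.380024.
Margin = t* × SE = 2.380024 × 0.1291 = 0.307261.
CI: 1.0513 ± 0.307261 → (0.7440, 1.3586).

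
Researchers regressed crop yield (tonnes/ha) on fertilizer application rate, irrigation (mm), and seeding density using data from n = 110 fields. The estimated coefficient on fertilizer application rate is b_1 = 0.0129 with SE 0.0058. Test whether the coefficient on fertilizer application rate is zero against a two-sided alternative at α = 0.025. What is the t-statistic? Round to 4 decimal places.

H₀: β₁ = 0 vs H₁: β₁ ≠ 0.
t = (b_1 − β₁⁰)/SE = 0.0129 / 0.0058 = 2.2241.
df = n − k − 1 = 110 − 3 − 1 = 106.
Two-sided p ≈ 0.0283, which is ≥ 0.025, so fail to reject H₀.
The data do not give significant evidence of an association between fertilizer application rate and crop yield, after adjusting for the other predictors.

t = 2.2241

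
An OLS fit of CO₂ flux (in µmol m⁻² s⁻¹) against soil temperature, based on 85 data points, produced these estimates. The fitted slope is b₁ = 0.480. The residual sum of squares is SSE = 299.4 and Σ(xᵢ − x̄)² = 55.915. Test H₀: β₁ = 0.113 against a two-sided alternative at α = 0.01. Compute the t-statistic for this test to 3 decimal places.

t = 1.445

MSE = SSE/(n − 2) = 299.4/83 = 3.60723.
SE(b₁) = √(MSE/Sₓₓ) = √(3.60723/55.915) = 0.253994.
t = (0.480 − 0.113) / 0.253994 = 1.445.
df = n − 2 = 83.
Two-sided p ≈ 0.1522, which is ≥ 0.01, so fail to reject H₀.
The data are consistent with a true slope of 0.113 µmol m⁻² s⁻¹ per unit of soil temperature.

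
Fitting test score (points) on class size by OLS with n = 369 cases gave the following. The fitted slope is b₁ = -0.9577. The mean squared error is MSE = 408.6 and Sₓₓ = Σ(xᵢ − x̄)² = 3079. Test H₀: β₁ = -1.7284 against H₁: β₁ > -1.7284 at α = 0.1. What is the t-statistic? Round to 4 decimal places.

SE(b₁) = √(MSE/Sₓₓ) = √(408.6/3079) = 0.364288.
t = (-0.9577 − (-1.7284)) / 0.364288 = 2.1156.
df = n − 2 = 367.
One-sided p ≈ 0.0175, which is < 0.1, so reject H₀.
There is evidence that the true slope on class size exceeds -1.7284 points per unit.

t = 2.1156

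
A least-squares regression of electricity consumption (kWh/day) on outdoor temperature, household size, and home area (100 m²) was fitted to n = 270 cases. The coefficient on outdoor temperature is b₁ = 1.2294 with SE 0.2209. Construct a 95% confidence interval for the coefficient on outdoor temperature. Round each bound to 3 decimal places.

df = n − k − 1 = 270 − 3 − 1 = 266.
t* = t_{0.025, 266} = 1.968922.
Margin = t* × SE = 1.968922 × 0.2209 = 0.43493.
CI: 1.2294 ± 0.43493 → (0.794, 1.664).
With 95% confidence, each one-unit increase in outdoor temperature is associated with a change of between 0.794 and 1.664 kWh/day in electricity consumption, holding the other predictors fixed.

(0.794, 1.664)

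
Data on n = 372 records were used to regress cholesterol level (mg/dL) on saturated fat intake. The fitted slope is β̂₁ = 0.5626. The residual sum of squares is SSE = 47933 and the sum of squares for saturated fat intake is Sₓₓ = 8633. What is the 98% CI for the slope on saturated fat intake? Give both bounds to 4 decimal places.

(0.2764, 0.8488)

MSE = SSE/(n − 2) = 47933/370 = 129.549.
SE(β̂₁) = √(MSE/Sₓₓ) = √(129.549/8633) = 0.1225.
df = n − 2 = 370.
t* = t_{0.01, 370} = 2.336468.
Margin = t* × SE = 2.336468 × 0.1225 = 0.286217.
CI: 0.5626 ± 0.286217 → (0.2764, 0.8488).
With 98% confidence, each one-unit increase in saturated fat intake is associated with a change of between 0.2764 and 0.8488 mg/dL in cholesterol level.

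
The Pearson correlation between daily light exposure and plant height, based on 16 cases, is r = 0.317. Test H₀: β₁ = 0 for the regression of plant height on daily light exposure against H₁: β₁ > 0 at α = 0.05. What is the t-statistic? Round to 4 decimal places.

t = r·√(n − 2)/√(1 − r²) = 0.317·√14/√0.899511 = 1.2506.
df = n − 2 = 14.
One-sided p ≈ 0.1158, which is ≥ 0.05, so fail to reject H₀.
The data do not give significant evidence of a linear association between daily light exposure and plant height.

t = 1.2506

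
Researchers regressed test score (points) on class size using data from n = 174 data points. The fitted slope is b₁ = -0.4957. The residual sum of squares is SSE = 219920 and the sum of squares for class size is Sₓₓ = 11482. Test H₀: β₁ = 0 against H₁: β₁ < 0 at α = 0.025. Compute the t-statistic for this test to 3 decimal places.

t = -1.485

MSE = SSE/(n − 2) = 219920/172 = 1278.6.
SE(b₁) = √(MSE/Sₓₓ) = √(1278.6/11482) = 0.333702.
t = -0.4957 / 0.333702 = -1.485.
df = n − 2 = 172.
One-sided p ≈ 0.0696, which is ≥ 0.025, so fail to reject H₀.
The data do not give significant evidence that the true slope on class size is negative.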